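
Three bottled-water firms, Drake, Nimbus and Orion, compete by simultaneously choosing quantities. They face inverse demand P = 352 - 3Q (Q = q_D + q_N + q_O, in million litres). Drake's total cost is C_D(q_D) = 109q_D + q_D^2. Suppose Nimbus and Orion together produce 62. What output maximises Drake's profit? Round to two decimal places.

With rivals' combined output fixed at 62, Drake's profit is π_D = (352 - 3·62 - 3q_D)q_D - (109q_D + q_D²) = (166 - 3q_D)q_D - (109q_D + q_D²).
∂π_D/∂q_D = 57 - 8q_D = 0, so q_D = 57/8.

7.13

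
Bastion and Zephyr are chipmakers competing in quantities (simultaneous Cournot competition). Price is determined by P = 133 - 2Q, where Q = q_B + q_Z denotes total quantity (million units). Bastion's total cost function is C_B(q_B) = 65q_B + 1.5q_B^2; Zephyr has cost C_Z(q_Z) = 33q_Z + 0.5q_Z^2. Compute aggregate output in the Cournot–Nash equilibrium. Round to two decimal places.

Bastion's profit: π_B = (133 - 2Q)q_B - (65q_B + (3/2)q_B²). Setting ∂π_B/∂q_B = 0: 68 - 7q_B - 2(q_Z) = 0.
Zephyr's profit: π_Z = (133 - 2Q)q_Z - (33q_Z + (1/2)q_Z²). Setting ∂π_Z/∂q_Z = 0: 100 - 5q_Z - 2(q_B) = 0.
So q_B = (68 - 2q_Z)/7 and q_Z = (100 - 2q_B)/5.
Solving the pair: q_B = 140/31, q_Z = 564/31.
Total output Q = 140/31 + 564/31 = 704/31.

22.71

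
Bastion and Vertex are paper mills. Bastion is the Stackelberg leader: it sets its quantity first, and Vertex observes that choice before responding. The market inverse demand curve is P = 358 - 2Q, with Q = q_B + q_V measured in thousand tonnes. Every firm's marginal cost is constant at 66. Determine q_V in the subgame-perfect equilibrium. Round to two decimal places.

Solve by backward induction. Given q_B, the follower Vertex maximises π_V = (358 - 2q_B - 2q_V)q_V - 66q_V.
∂π_V/∂q_V = 292 - 2q_B - 4q_V = 0 gives the reaction function q_V = (292 - 2q_B)/4.
Bastion substitutes q_V(q_B) into its own profit: π_B = q_B(358 - 2q_B - (292 - 2q_B)/2) - 66q_B = (212 - q_B)q_B - 66q_B.
Leader FOC: 146 - 2q_B = 0, so q_B = 73.
Then q_V = (292 - 2·73)/4 = 73/2.

36.50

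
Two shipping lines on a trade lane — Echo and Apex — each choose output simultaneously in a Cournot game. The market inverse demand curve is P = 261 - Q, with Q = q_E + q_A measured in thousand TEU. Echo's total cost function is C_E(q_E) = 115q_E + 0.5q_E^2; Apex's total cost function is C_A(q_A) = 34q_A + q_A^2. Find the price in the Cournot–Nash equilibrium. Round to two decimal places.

179.91

Echo's profit: π_E = (261 - Q)q_E - (115q_E + (1/2)q_E²). Setting ∂π_E/∂q_E = 0: 146 - 3q_E - (q_A) = 0.
Apex's first-order condition: 227 - 4q_A - (q_E) = 0.
Best responses: q_E = (146 - q_A)/3, q_A = (227 - q_E)/4.
Substituting one into the other gives q_E = 357/11 and q_A = 535/11.
Total output Q = 892/11, so price P = 261 - 892/11 = 1979/11.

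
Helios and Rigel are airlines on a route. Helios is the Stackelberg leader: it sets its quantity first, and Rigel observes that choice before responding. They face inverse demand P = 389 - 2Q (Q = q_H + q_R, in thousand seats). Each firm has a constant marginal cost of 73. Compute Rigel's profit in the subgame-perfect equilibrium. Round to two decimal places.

The follower Rigel best-responds to any q_H: π_R = (389 - 2Q)q_R - 73q_R.
∂π_R/∂q_R = 316 - 2q_H - 4q_R = 0 gives the reaction function q_R = (316 - 2q_H)/4.
The leader anticipates this reaction. Substituting into P = 389 - 2Q gives P = 231 - q_H, so π_H = (231 - q_H)q_H - 73q_H.
Leader FOC: 158 - 2q_H = 0, so q_H = 79.
Then q_R = (316 - 2·79)/4 = 79/2.
Price P = 389 - 2·(237/2) = 152.
Rigel's profit: (152 - 73)·(79/2) = 3120.5000.

3120.50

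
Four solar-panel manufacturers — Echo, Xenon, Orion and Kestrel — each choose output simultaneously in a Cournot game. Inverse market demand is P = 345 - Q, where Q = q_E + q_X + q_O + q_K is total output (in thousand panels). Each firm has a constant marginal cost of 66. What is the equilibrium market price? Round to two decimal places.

Each firm earns π_i = (345 - Q)q_i - 66q_i.
Setting ∂π_i/∂q_i = 0 with rivals' quantities fixed: 279 - 2q_i - Σ_{j≠i} q_j = 0.
With identical firms every q_j equals q_i, so Σ_{j≠i} q_j = 3q_i and 279 = 5q_i, giving q_i = 279/5.
Total output Q = 1116/5, so price P = 345 - 1116/5 = 609/5.

121.80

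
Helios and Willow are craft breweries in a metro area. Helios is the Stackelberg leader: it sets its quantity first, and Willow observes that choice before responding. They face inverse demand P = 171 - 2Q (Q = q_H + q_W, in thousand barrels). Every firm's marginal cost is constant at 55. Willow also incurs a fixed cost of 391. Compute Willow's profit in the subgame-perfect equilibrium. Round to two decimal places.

29.50

Solve by backward induction. Given q_H, the follower Willow maximises π_W = (171 - 2q_H - 2q_W)q_W - 55q_W.
Setting the follower's marginal profit to zero, 116 - 2q_H - 4q_W = 0, i.e. q_W = (116 - 2q_H)/4.
The leader anticipates this reaction. Substituting into P = 171 - 2Q gives P = 113 - q_H, so π_H = (113 - q_H)q_H - 55q_H.
Leader FOC: 58 - 2q_H = 0, so q_H = 29.
Then q_W = (116 - 2·29)/4 = 29/2.
Price P = 171 - 2·(87/2) = 84.
Willow's profit: (84 - 55)·(29/2) - 391 = 59/2.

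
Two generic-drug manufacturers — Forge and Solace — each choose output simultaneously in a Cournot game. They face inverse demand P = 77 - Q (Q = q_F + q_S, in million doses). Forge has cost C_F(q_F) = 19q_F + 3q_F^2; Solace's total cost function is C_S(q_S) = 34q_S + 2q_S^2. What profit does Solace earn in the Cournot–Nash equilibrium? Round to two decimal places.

Forge's profit: π_F = (77 - Q)q_F - (19q_F + 3q_F²). Setting ∂π_F/∂q_F = 0: 58 - 8q_F - (q_S) = 0.
Solace's profit: π_S = (77 - Q)q_S - (34q_S + 2q_S²). Setting ∂π_S/∂q_S = 0: 43 - 6q_S - (q_F) = 0.
Best responses: q_F = (58 - q_S)/8, q_S = (43 - q_F)/6.
Solving the pair: q_F = 305/47, q_S = 286/47.
Price P = 77 - 591/47 = 64.4255.
Solace's profit: 64.4255·(286/47) - 34·(286/47) - 2(286/47)² = 111.0856.

111.09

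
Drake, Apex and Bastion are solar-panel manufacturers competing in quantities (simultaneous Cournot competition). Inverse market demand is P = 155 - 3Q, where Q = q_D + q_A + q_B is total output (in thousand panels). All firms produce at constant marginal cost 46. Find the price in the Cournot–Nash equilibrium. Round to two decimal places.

A representative firm's profit is π_i = q_i(155 - 3Q) - 46q_i.
Setting ∂π_i/∂q_i = 0 with rivals' quantities fixed: 109 - 6q_i - 3·Σ_{j≠i} q_j = 0.
With identical firms every q_j equals q_i, so Σ_{j≠i} q_j = 2q_i and 109 = 12q_i, giving q_i = 109/12.
Total output Q = 109/4, so price P = 155 - 3·(109/4) = 293/4.

73.25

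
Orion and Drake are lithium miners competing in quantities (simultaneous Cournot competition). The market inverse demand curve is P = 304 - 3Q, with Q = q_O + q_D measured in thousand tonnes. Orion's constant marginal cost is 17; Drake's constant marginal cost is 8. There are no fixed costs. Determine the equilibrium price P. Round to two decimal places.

109.67

Orion's profit: π_O = (304 - 3Q)q_O - (17q_O). Setting ∂π_O/∂q_O = 0: 287 - 6q_O - 3(q_D) = 0.
Drake's profit: π_D = (304 - 3Q)q_D - (8q_D). Setting ∂π_D/∂q_D = 0: 296 - 6q_D - 3(q_O) = 0.
Best responses: q_O = (287 - 3q_D)/6, q_D = (296 - 3q_O)/6.
Substituting one into the other gives q_O = 278/9 and q_D = 305/9.
Total output Q = 583/9, so price P = 304 - 3·(583/9) = 329/3.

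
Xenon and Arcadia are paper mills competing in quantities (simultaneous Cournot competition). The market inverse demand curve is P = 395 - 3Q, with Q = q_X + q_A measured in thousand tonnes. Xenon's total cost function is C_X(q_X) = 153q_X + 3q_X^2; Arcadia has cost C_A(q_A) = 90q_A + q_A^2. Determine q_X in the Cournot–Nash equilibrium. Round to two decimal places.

11.74

Xenon's profit: π_X = (395 - 3Q)q_X - (153q_X + 3q_X²). Setting ∂π_X/∂q_X = 0: 242 - 12q_X - 3(q_A) = 0.
Arcadia's profit: π_A = (395 - 3Q)q_A - (90q_A + q_A²). Setting ∂π_A/∂q_A = 0: 305 - 8q_A - 3(q_X) = 0.
Rearranging gives the reaction functions q_X = (242 - 3q_A)/12 and q_A = (305 - 3q_X)/8.
Solving the pair: q_X = 1021/87, q_A = 978/29.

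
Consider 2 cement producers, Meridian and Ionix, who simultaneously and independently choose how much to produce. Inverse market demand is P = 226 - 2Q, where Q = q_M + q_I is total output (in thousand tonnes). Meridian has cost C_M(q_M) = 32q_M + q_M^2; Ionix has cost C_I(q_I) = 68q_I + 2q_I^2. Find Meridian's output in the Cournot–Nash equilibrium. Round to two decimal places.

Meridian's profit: π_M = (226 - 2Q)q_M - (32q_M + q_M²). Setting ∂π_M/∂q_M = 0: 194 - 6q_M - 2(q_I) = 0.
Ionix's profit: π_I = (226 - 2Q)q_I - (68q_I + 2q_I²). Setting ∂π_I/∂q_I = 0: 158 - 8q_I - 2(q_M) = 0.
So q_M = (194 - 2q_I)/6 and q_I = (158 - 2q_M)/8.
Substituting one into the other gives q_M = 309/11 and q_I = 140/11.

28.09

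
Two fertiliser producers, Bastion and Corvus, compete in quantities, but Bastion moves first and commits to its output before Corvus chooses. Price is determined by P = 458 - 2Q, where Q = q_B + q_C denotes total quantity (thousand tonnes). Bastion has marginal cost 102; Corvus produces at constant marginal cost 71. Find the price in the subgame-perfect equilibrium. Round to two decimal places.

Solve by backward induction. Given q_B, the follower Corvus maximises π_C = (458 - 2q_B - 2q_C)q_C - 71q_C.
∂π_C/∂q_C = 387 - 2q_B - 4q_C = 0 gives the reaction function q_C = (387 - 2q_B)/4.
Bastion substitutes q_C(q_B) into its own profit: π_B = q_B(458 - 2q_B - (387 - 2q_B)/2) - 102q_B = (529/2 - q_B)q_B - 102q_B.
Leader FOC: 325/2 - 2q_B = 0, so q_B = 325/4.
Then q_C = (387 - 2·(325/4))/4 = 449/8.
Total output Q = 1099/8, so price P = 458 - 2·(1099/8) = 733/4.

183.25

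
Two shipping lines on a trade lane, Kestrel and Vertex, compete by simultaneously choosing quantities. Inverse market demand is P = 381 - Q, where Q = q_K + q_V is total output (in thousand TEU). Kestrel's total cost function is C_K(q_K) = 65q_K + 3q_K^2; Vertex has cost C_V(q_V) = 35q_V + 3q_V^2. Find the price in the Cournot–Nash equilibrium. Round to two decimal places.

Kestrel's profit: π_K = (381 - Q)q_K - (65q_K + 3q_K²). Setting ∂π_K/∂q_K = 0: 316 - 8q_K - (q_V) = 0.
Vertex's profit: π_V = (381 - Q)q_V - (35q_V + 3q_V²). Setting ∂π_V/∂q_V = 0: 346 - 8q_V - (q_K) = 0.
So q_K = (316 - q_V)/8 and q_V = (346 - q_K)/8.
Substituting one into the other gives q_K = 34.6349 and q_V = 38.9206.
Total output Q = 662/9, so price P = 381 - 662/9 = 307.4444.

307.44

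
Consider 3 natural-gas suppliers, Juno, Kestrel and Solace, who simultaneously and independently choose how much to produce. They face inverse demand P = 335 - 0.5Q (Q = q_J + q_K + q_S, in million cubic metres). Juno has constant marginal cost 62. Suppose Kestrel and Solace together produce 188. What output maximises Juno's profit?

With rivals' combined output fixed at 188, Juno's profit is π_J = (335 - (1/2)·188 - (1/2)q_J)q_J - (62q_J) = (241 - (1/2)q_J)q_J - (62q_J).
∂π_J/∂q_J = 179 - q_J = 0, so q_J = 179.

179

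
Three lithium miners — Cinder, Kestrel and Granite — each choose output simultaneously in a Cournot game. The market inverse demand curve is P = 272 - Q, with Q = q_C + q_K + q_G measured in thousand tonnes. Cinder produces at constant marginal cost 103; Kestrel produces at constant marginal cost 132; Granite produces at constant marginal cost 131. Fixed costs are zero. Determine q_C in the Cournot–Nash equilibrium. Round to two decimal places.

Cinder's profit: π_C = (272 - Q)q_C - (103q_C). Setting ∂π_C/∂q_C = 0: 169 - 2q_C - (q_K + q_G) = 0.
Kestrel's first-order condition: 140 - 2q_K - (q_C + q_G) = 0.
Granite's profit: π_G = (272 - Q)q_G - (131q_G). Setting ∂π_G/∂q_G = 0: 141 - 2q_G - (q_C + q_K) = 0.
Adding the 3 first-order conditions: 450 − 4Q = 0, so Q = 225/2.
Back-substituting: q_C = (169 − 225/2) = 113/2, q_K = (140 − 225/2) = 55/2, q_G = (141 − 225/2) = 57/2.

56.50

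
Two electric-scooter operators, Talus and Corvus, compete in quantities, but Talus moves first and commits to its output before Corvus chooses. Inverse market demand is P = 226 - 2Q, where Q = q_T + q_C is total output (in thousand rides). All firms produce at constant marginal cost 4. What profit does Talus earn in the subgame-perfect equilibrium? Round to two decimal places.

Solve by backward induction. Given q_T, the follower Corvus maximises π_C = (226 - 2q_T - 2q_C)q_C - 4q_C.
Follower FOC: 222 - 2q_T - 4q_C = 0, so q_C(q_T) = (222 - 2q_T)/4.
Talus substitutes q_C(q_T) into its own profit: π_T = q_T(226 - 2q_T - (222 - 2q_T)/2) - 4q_T = (115 - q_T)q_T - 4q_T.
Leader FOC: 111 - 2q_T = 0, so q_T = 111/2.
Then q_C = (222 - 2·(111/2))/4 = 111/4.
Price P = 226 - 2·(333/4) = 119/2.
Talus's profit: (119/2 - 4)·(111/2) = 3080.2500.

3080.25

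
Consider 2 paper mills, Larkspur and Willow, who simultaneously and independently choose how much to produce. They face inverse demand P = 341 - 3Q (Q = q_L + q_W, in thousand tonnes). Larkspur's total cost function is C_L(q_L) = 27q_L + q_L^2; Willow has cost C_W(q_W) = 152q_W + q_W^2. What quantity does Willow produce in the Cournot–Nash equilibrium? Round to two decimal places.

10.36

Larkspur's profit: π_L = (341 - 3Q)q_L - (27q_L + q_L²). Setting ∂π_L/∂q_L = 0: 314 - 8q_L - 3(q_W) = 0.
Willow's first-order condition: 189 - 8q_W - 3(q_L) = 0.
So q_L = (314 - 3q_W)/8 and q_W = (189 - 3q_L)/8.
Substituting one into the other gives q_L = 389/11 and q_W = 114/11.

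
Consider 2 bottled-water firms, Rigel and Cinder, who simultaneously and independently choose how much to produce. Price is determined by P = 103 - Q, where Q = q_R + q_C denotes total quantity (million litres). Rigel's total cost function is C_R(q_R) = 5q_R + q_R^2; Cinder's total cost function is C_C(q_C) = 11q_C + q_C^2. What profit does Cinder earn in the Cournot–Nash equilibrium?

648

Rigel's profit: π_R = (103 - Q)q_R - (5q_R + q_R²). Setting ∂π_R/∂q_R = 0: 98 - 4q_R - (q_C) = 0.
Cinder's profit: π_C = (103 - Q)q_C - (11q_C + q_C²). Setting ∂π_C/∂q_C = 0: 92 - 4q_C - (q_R) = 0.
Best responses: q_R = (98 - q_C)/4, q_C = (92 - q_R)/4.
Substituting one into the other gives q_R = 20 and q_C = 18.
Price P = 103 - 38 = 65.
Cinder's profit: 65·18 - 11·18 - 18² = 648.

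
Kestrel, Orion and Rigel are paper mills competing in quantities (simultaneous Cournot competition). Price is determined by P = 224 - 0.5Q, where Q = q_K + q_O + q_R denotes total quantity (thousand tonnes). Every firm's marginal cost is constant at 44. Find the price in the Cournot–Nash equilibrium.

A representative firm's profit is π_i = q_i(224 - 0.5Q) - 44q_i.
Setting ∂π_i/∂q_i = 0 with rivals' quantities fixed: 180 - q_i - (1/2)·Σ_{j≠i} q_j = 0.
With identical firms every q_j equals q_i, so Σ_{j≠i} q_j = 2q_i and 180 = 2q_i, giving q_i = 90.
Total output Q = 270, so price P = 224 - (1/2)·270 = 89.

89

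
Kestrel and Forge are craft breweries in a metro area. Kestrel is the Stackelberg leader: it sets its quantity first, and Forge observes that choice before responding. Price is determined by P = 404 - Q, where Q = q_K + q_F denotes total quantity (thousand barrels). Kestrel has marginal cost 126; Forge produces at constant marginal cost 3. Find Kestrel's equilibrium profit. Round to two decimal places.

3003.13

The follower Forge best-responds to any q_K: π_F = (404 - Q)q_F - 3q_F.
∂π_F/∂q_F = 401 - q_K - 2q_F = 0 gives the reaction function q_F = (401 - q_K)/2.
Kestrel substitutes q_F(q_K) into its own profit: π_K = q_K(404 - q_K - (401 - q_K)/2) - 126q_K = (407/2 - (1/2)q_K)q_K - 126q_K.
Maximising: ∂π_K/∂q_K = 155/2 - q_K = 0, giving q_K = 155/2.
Then q_F = (401 - 155/2)/2 = 647/4.
Price P = 404 - 957/4 = 659/4.
Kestrel's profit: (659/4 - 126)·(155/2) = 3003.1250.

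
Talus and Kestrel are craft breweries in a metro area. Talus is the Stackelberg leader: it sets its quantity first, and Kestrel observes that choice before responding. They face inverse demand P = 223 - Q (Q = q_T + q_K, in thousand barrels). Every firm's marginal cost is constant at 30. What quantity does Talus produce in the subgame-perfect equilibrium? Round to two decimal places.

96.50

The follower Kestrel best-responds to any q_T: π_K = (223 - Q)q_K - 30q_K.
Setting the follower's marginal profit to zero, 193 - q_T - 2q_K = 0, i.e. q_K = (193 - q_T)/2.
The leader anticipates this reaction. Substituting into P = 223 - Q gives P = 253/2 - (1/2)q_T, so π_T = (253/2 - (1/2)q_T)q_T - 30q_T.
Leader FOC: 193/2 - q_T = 0, so q_T = 193/2.
Then q_K = (193 - 193/2)/2 = 193/4.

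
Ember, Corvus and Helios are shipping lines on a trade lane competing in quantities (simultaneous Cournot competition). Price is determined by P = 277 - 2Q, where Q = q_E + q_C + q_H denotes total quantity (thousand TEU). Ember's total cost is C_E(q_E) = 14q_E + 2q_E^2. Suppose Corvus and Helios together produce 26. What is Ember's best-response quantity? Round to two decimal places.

26.38

With rivals' combined output fixed at 26, Ember's profit is π_E = (277 - 2·26 - 2q_E)q_E - (14q_E + 2q_E²) = (225 - 2q_E)q_E - (14q_E + 2q_E²).
∂π_E/∂q_E = 211 - 8q_E = 0, so q_E = 211/8.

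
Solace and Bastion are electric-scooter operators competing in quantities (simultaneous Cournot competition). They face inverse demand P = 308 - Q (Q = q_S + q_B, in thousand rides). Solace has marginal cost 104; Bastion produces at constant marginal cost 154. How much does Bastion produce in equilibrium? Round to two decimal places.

Solace's profit: π_S = (308 - Q)q_S - (104q_S). Setting ∂π_S/∂q_S = 0: 204 - 2q_S - (q_B) = 0.
Bastion's first-order condition: 154 - 2q_B - (q_S) = 0.
Rearranging gives the reaction functions q_S = (204 - q_B)/2 and q_B = (154 - q_S)/2.
Substituting one into the other gives q_S = 254/3 and q_B = 104/3.

34.67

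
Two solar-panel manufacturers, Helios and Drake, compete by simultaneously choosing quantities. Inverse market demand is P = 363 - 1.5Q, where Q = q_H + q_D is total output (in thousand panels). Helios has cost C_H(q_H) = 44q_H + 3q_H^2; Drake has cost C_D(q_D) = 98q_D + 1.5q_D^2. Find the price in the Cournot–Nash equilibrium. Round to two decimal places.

Helios's profit: π_H = (363 - 1.5Q)q_H - (44q_H + 3q_H²). Setting ∂π_H/∂q_H = 0: 319 - 9q_H - (3/2)(q_D) = 0.
Drake's profit: π_D = (363 - 1.5Q)q_D - (98q_D + (3/2)q_D²). Setting ∂π_D/∂q_D = 0: 265 - 6q_D - (3/2)(q_H) = 0.
Rearranging gives the reaction functions q_H = (319 - (3/2)q_D)/9 and q_D = (265 - (3/2)q_H)/6.
Solving the pair: q_H = 674/23, q_D = 36.8406.
Total output Q = 66.1449, so price P = 363 - (3/2)·66.1449 = 263.7826.

263.78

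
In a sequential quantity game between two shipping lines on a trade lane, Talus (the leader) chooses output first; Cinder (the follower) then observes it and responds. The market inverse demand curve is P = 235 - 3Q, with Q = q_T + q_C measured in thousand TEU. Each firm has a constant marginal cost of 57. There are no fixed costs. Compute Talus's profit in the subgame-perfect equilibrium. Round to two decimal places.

1320.17

The follower Cinder best-responds to any q_T: π_C = (235 - 3Q)q_C - 57q_C.
Setting the follower's marginal profit to zero, 178 - 3q_T - 6q_C = 0, i.e. q_C = (178 - 3q_T)/6.
The leader anticipates this reaction. Substituting into P = 235 - 3Q gives P = 146 - (3/2)q_T, so π_T = (146 - (3/2)q_T)q_T - 57q_T.
Maximising: ∂π_T/∂q_T = 89 - 3q_T = 0, giving q_T = 89/3.
Then q_C = (178 - 3·(89/3))/6 = 89/6.
Price P = 235 - 3·(89/2) = 203/2.
Talus's profit: (203/2 - 57)·(89/3) = 1320.1667.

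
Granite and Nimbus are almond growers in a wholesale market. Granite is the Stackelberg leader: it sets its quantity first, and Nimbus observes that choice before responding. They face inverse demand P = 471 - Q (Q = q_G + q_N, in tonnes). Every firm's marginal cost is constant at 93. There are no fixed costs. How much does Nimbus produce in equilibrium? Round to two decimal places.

The follower Nimbus best-responds to any q_G: π_N = (471 - Q)q_N - 93q_N.
Follower FOC: 378 - q_G - 2q_N = 0, so q_N(q_G) = (378 - q_G)/2.
The leader anticipates this reaction. Substituting into P = 471 - Q gives P = 282 - (1/2)q_G, so π_G = (282 - (1/2)q_G)q_G - 93q_G.
Leader FOC: 189 - q_G = 0, so q_G = 189.
Then q_N = (378 - 189)/2 = 189/2.

94.50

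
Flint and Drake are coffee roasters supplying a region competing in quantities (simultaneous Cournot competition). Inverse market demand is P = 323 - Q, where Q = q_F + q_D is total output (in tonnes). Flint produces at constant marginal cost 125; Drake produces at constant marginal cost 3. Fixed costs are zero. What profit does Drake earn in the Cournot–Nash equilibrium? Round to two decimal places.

21707.11

Flint's profit: π_F = (323 - Q)q_F - (125q_F). Setting ∂π_F/∂q_F = 0: 198 - 2q_F - (q_D) = 0.
Drake's first-order condition: 320 - 2q_D - (q_F) = 0.
Best responses: q_F = (198 - q_D)/2, q_D = (320 - q_F)/2.
Substituting one into the other gives q_F = 76/3 and q_D = 442/3.
Price P = 323 - 518/3 = 451/3.
Drake's profit: (451/3 - 3)·(442/3) = 21707.1111.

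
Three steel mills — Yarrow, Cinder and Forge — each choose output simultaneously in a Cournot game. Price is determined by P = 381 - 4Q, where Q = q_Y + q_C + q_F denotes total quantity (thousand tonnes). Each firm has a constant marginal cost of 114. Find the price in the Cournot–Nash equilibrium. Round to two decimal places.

Each firm earns π_i = (381 - 4Q)q_i - 114q_i.
Setting ∂π_i/∂q_i = 0 with rivals' quantities fixed: 267 - 8q_i - 4·Σ_{j≠i} q_j = 0.
With identical firms every q_j equals q_i, so Σ_{j≠i} q_j = 2q_i and 267 = 16q_i, giving q_i = 267/16.
Total output Q = 801/16, so price P = 381 - 4·(801/16) = 723/4.

180.75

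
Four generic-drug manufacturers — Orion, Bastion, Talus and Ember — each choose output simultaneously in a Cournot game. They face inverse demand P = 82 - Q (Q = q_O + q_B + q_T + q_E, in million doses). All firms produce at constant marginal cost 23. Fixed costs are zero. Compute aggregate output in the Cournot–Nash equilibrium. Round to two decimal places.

Each firm earns π_i = (82 - Q)q_i - 23q_i.
Setting ∂π_i/∂q_i = 0 with rivals' quantities fixed: 59 - 2q_i - Σ_{j≠i} q_j = 0.
With identical firms every q_j equals q_i, so Σ_{j≠i} q_j = 3q_i and 59 = 5q_i, giving q_i = 59/5.
Total output Q = 59/5 + 59/5 + 59/5 + 59/5 = 236/5.

47.20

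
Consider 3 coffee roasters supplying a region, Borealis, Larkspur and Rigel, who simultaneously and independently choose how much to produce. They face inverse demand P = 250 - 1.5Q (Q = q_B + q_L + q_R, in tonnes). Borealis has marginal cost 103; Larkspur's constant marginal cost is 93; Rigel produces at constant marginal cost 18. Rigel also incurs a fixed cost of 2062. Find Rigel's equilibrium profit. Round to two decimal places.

4340.67

Borealis's profit: π_B = (250 - 1.5Q)q_B - (103q_B). Setting ∂π_B/∂q_B = 0: 147 - 3q_B - (3/2)(q_L + q_R) = 0.
Larkspur's first-order condition: 157 - 3q_L - (3/2)(q_B + q_R) = 0.
Rigel's first-order condition: 232 - 3q_R - (3/2)(q_B + q_L) = 0.
Summing all 3 equations gives 536 − 6Q = 0, hence Q = 268/3.
Back-substituting: q_B = (147 − 134)/(3/2) = 26/3, q_L = (157 − 134)/(3/2) = 46/3, q_R = (232 − 134)/(3/2) = 196/3.
Price P = 250 - (3/2)·(268/3) = 116.
Rigel's profit: (116 - 18)·(196/3) - 2062 = 4340.6667.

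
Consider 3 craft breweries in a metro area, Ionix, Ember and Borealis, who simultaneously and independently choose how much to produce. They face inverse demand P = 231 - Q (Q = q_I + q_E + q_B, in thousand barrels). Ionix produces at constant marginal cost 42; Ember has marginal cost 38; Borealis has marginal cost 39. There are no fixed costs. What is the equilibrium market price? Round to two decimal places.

Ionix's profit: π_I = (231 - Q)q_I - (42q_I). Setting ∂π_I/∂q_I = 0: 189 - 2q_I - (q_E + q_B) = 0.
Ember's profit: π_E = (231 - Q)q_E - (38q_E). Setting ∂π_E/∂q_E = 0: 193 - 2q_E - (q_I + q_B) = 0.
Borealis's profit: π_B = (231 - Q)q_B - (39q_B). Setting ∂π_B/∂q_B = 0: 192 - 2q_B - (q_I + q_E) = 0.
Adding the 3 conditions: 574 − 2Q − 2Q = 0, i.e. Q = 287/2.
Back-substituting: q_I = (189 − 287/2) = 91/2, q_E = (193 − 287/2) = 99/2, q_B = (192 − 287/2) = 97/2.
Total output Q = 287/2, so price P = 231 - 287/2 = 175/2.

87.50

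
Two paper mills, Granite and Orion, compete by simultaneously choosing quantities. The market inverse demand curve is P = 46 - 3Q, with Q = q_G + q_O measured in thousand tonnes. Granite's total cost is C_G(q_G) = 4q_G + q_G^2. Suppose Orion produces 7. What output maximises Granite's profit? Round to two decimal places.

With the rival's output fixed at 7, Granite's profit is π_G = (46 - 3·7 - 3q_G)q_G - (4q_G + q_G²) = (25 - 3q_G)q_G - (4q_G + q_G²).
∂π_G/∂q_G = 21 - 8q_G = 0, so q_G = 21/8.

2.63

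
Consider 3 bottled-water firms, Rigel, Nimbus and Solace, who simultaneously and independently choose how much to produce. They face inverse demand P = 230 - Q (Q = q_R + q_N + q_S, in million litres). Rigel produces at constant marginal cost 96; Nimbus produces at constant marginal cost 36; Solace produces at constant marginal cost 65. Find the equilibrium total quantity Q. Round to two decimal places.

123.25

Rigel's profit: π_R = (230 - Q)q_R - (96q_R). Setting ∂π_R/∂q_R = 0: 134 - 2q_R - (q_N + q_S) = 0.
Nimbus's first-order condition: 194 - 2q_N - (q_R + q_S) = 0.
Solace's profit: π_S = (230 - Q)q_S - (65q_S). Setting ∂π_S/∂q_S = 0: 165 - 2q_S - (q_R + q_N) = 0.
Adding the 3 first-order conditions: 493 − 4Q = 0, so Q = 493/4.
Back-substituting: q_R = (134 − 493/4) = 43/4, q_N = (194 − 493/4) = 283/4, q_S = (165 − 493/4) = 167/4.
Total output Q = 43/4 + 283/4 + 167/4 = 493/4.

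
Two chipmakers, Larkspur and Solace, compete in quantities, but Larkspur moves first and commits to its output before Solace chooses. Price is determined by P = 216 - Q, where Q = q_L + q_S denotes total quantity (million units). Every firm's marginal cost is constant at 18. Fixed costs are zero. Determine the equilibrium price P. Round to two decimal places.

The follower Solace best-responds to any q_L: π_S = (216 - Q)q_S - 18q_S.
∂π_S/∂q_S = 198 - q_L - 2q_S = 0 gives the reaction function q_S = (198 - q_L)/2.
The leader anticipates this reaction. Substituting into P = 216 - Q gives P = 117 - (1/2)q_L, so π_L = (117 - (1/2)q_L)q_L - 18q_L.
Maximising: ∂π_L/∂q_L = 99 - q_L = 0, giving q_L = 99.
Then q_S = (198 - 99)/2 = 99/2.
Total output Q = 297/2, so price P = 216 - 297/2 = 135/2.

67.50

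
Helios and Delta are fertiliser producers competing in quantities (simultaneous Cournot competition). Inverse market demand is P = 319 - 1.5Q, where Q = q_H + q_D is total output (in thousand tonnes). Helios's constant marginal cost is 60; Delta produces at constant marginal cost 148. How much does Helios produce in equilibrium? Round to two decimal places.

77.11

Helios's profit: π_H = (319 - 1.5Q)q_H - (60q_H). Setting ∂π_H/∂q_H = 0: 259 - 3q_H - (3/2)(q_D) = 0.
Delta's first-order condition: 171 - 3q_D - (3/2)(q_H) = 0.
Rearranging gives the reaction functions q_H = (259 - (3/2)q_D)/3 and q_D = (171 - (3/2)q_H)/3.
Substituting one into the other gives q_H = 694/9 and q_D = 166/9.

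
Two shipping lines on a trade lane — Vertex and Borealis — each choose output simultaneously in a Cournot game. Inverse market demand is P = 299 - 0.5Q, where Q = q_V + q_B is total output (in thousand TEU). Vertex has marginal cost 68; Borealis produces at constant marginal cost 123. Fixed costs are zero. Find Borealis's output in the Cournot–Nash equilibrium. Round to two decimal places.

80.67

Vertex's profit: π_V = (299 - 0.5Q)q_V - (68q_V). Setting ∂π_V/∂q_V = 0: 231 - q_V - (1/2)(q_B) = 0.
Borealis's profit: π_B = (299 - 0.5Q)q_B - (123q_B). Setting ∂π_B/∂q_B = 0: 176 - q_B - (1/2)(q_V) = 0.
Best responses: q_V = (231 - (1/2)q_B), q_B = (176 - (1/2)q_V).
Solving the pair: q_V = 572/3, q_B = 242/3.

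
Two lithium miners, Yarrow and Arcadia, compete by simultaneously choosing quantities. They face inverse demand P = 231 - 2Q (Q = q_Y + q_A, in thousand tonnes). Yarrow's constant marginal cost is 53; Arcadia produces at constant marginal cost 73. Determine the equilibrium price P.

Yarrow's profit: π_Y = (231 - 2Q)q_Y - (53q_Y). Setting ∂π_Y/∂q_Y = 0: 178 - 4q_Y - 2(q_A) = 0.
Arcadia's first-order condition: 158 - 4q_A - 2(q_Y) = 0.
Best responses: q_Y = (178 - 2q_A)/4, q_A = (158 - 2q_Y)/4.
Substituting one into the other gives q_Y = 33 and q_A = 23.
Total output Q = 56, so price P = 231 - 2·56 = 119.

119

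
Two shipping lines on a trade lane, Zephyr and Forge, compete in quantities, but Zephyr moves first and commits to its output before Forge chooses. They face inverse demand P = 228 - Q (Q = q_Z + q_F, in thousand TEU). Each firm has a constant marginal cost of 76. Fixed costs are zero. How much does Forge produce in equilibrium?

38

The follower Forge best-responds to any q_Z: π_F = (228 - Q)q_F - 76q_F.
Follower FOC: 152 - q_Z - 2q_F = 0, so q_F(q_Z) = (152 - q_Z)/2.
Zephyr substitutes q_F(q_Z) into its own profit: π_Z = q_Z(228 - q_Z - (152 - q_Z)/2) - 76q_Z = (152 - (1/2)q_Z)q_Z - 76q_Z.
Leader FOC: 76 - q_Z = 0, so q_Z = 76.
Then q_F = (152 - 76)/2 = 38.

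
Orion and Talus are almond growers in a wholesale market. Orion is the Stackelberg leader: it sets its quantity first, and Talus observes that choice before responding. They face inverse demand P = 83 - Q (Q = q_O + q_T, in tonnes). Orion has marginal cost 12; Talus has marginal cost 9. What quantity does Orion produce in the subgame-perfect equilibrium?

The follower Talus best-responds to any q_O: π_T = (83 - Q)q_T - 9q_T.
Follower FOC: 74 - q_O - 2q_T = 0, so q_T(q_O) = (74 - q_O)/2.
The leader anticipates this reaction. Substituting into P = 83 - Q gives P = 46 - (1/2)q_O, so π_O = (46 - (1/2)q_O)q_O - 12q_O.
The leader's first-order condition 34 - q_O = 0 yields q_O = 34.
Then q_T = (74 - 34)/2 = 20.

34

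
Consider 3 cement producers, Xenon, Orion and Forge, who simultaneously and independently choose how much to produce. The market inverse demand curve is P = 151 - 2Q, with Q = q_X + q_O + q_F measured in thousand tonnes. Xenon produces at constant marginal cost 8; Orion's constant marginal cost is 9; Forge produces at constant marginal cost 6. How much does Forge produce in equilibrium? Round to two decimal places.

Xenon's profit: π_X = (151 - 2Q)q_X - (8q_X). Setting ∂π_X/∂q_X = 0: 143 - 4q_X - 2(q_O + q_F) = 0.
Orion's profit: π_O = (151 - 2Q)q_O - (9q_O). Setting ∂π_O/∂q_O = 0: 142 - 4q_O - 2(q_X + q_F) = 0.
Forge's profit: π_F = (151 - 2Q)q_F - (6q_F). Setting ∂π_F/∂q_F = 0: 145 - 4q_F - 2(q_X + q_O) = 0.
Summing all 3 equations gives 430 − 8Q = 0, hence Q = 215/4.
Back-substituting: q_X = (143 − 215/2)/2 = 71/4, q_O = (142 − 215/2)/2 = 69/4, q_F = (145 − 215/2)/2 = 75/4.

18.75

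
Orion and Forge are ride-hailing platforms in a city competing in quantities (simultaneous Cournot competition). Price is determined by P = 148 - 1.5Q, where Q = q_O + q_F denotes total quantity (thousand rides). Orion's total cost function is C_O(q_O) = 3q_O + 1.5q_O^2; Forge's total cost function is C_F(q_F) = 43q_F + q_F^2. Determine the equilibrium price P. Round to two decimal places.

Orion's profit: π_O = (148 - 1.5Q)q_O - (3q_O + (3/2)q_O²). Setting ∂π_O/∂q_O = 0: 145 - 6q_O - (3/2)(q_F) = 0.
Forge's first-order condition: 105 - 5q_F - (3/2)(q_O) = 0.
Rearranging gives the reaction functions q_O = (145 - (3/2)q_F)/6 and q_F = (105 - (3/2)q_O)/5.
Substituting one into the other gives q_O = 20.4505 and q_F = 550/37.
Total output Q = 35.3153, so price P = 148 - (3/2)·35.3153 = 95.0270.

95.03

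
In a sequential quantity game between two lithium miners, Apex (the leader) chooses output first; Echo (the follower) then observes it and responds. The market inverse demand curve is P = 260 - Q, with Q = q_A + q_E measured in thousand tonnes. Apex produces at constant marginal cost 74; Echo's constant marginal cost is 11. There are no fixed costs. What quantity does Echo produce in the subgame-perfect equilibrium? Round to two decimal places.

93.75

Solve by backward induction. Given q_A, the follower Echo maximises π_E = (260 - q_A - q_E)q_E - 11q_E.
Setting the follower's marginal profit to zero, 249 - q_A - 2q_E = 0, i.e. q_E = (249 - q_A)/2.
The leader anticipates this reaction. Substituting into P = 260 - Q gives P = 271/2 - (1/2)q_A, so π_A = (271/2 - (1/2)q_A)q_A - 74q_A.
Maximising: ∂π_A/∂q_A = 123/2 - q_A = 0, giving q_A = 123/2.
Then q_E = (249 - 123/2)/2 = 375/4.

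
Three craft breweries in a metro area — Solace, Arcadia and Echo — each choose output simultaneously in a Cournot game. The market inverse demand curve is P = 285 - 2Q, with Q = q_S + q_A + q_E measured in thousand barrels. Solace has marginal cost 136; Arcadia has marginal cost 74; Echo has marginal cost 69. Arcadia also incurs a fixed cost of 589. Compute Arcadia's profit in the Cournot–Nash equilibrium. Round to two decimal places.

1655.50

Solace's profit: π_S = (285 - 2Q)q_S - (136q_S). Setting ∂π_S/∂q_S = 0: 149 - 4q_S - 2(q_A + q_E) = 0.
Arcadia's profit: π_A = (285 - 2Q)q_A - (74q_A). Setting ∂π_A/∂q_A = 0: 211 - 4q_A - 2(q_S + q_E) = 0.
Echo's profit: π_E = (285 - 2Q)q_E - (69q_E). Setting ∂π_E/∂q_E = 0: 216 - 4q_E - 2(q_S + q_A) = 0.
Adding the 3 conditions: 576 − 4Q − 4Q = 0, i.e. Q = 72.
Back-substituting: q_S = (149 − 144)/2 = 5/2, q_A = (211 − 144)/2 = 67/2, q_E = (216 − 144)/2 = 36.
Price P = 285 - 2·72 = 141.
Arcadia's profit: (141 - 74)·(67/2) - 589 = 1655.5000.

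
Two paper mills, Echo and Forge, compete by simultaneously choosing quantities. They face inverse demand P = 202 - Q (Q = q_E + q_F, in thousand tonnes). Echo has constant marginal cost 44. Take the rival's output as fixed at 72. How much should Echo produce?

With the rival's output fixed at 72, Echo's profit is π_E = (202 - 72 - q_E)q_E - (44q_E) = (130 - q_E)q_E - (44q_E).
∂π_E/∂q_E = 86 - 2q_E = 0, so q_E = 43.

43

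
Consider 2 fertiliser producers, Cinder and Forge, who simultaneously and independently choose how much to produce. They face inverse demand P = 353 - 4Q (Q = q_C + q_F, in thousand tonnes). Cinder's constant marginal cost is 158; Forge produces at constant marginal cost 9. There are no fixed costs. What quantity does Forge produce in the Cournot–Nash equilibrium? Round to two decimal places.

41.08

Cinder's profit: π_C = (353 - 4Q)q_C - (158q_C). Setting ∂π_C/∂q_C = 0: 195 - 8q_C - 4(q_F) = 0.
Forge's profit: π_F = (353 - 4Q)q_F - (9q_F). Setting ∂π_F/∂q_F = 0: 344 - 8q_F - 4(q_C) = 0.
Rearranging gives the reaction functions q_C = (195 - 4q_F)/8 and q_F = (344 - 4q_C)/8.
Solving the pair: q_C = 23/6, q_F = 493/12.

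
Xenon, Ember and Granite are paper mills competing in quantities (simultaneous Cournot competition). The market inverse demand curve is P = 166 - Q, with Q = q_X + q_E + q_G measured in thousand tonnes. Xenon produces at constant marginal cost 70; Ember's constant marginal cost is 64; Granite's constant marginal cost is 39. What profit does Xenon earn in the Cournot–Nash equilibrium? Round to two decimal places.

Xenon's profit: π_X = (166 - Q)q_X - (70q_X). Setting ∂π_X/∂q_X = 0: 96 - 2q_X - (q_E + q_G) = 0.
Ember's first-order condition: 102 - 2q_E - (q_X + q_G) = 0.
Granite's profit: π_G = (166 - Q)q_G - (39q_G). Setting ∂π_G/∂q_G = 0: 127 - 2q_G - (q_X + q_E) = 0.
Adding the 3 first-order conditions: 325 − 4Q = 0, so Q = 325/4.
Back-substituting: q_X = (96 − 325/4) = 59/4, q_E = (102 − 325/4) = 83/4, q_G = (127 − 325/4) = 183/4.
Price P = 166 - 325/4 = 339/4.
Xenon's profit: (339/4 - 70)·(59/4) = 217.5625.

217.56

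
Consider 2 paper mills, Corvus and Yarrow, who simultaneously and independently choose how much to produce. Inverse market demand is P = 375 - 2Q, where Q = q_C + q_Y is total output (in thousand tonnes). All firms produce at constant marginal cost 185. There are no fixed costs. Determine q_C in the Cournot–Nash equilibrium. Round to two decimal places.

A representative firm's profit is π_i = q_i(375 - 2Q) - 185q_i.
First-order condition (treating rivals' output as given): 190 - 4q_i - 2q_j = 0.
With identical firms every q_j equals q_i, so q_j = q_i and 190 = 6q_i, giving q_i = 95/3.

31.67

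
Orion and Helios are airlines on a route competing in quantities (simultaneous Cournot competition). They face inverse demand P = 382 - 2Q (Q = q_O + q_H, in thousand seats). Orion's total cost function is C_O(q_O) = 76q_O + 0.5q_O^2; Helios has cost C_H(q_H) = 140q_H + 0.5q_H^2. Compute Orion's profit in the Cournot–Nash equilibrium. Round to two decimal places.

6202.47

Orion's profit: π_O = (382 - 2Q)q_O - (76q_O + (1/2)q_O²). Setting ∂π_O/∂q_O = 0: 306 - 5q_O - 2(q_H) = 0.
Helios's first-order condition: 242 - 5q_H - 2(q_O) = 0.
Best responses: q_O = (306 - 2q_H)/5, q_H = (242 - 2q_O)/5.
Substituting one into the other gives q_O = 1046/21 and q_H = 598/21.
Price P = 382 - 2·(548/7) = 1578/7.
Orion's profit: (1578/7)·(1046/21) - 76·(1046/21) - (1/2)(1046/21)² = 6202.4717.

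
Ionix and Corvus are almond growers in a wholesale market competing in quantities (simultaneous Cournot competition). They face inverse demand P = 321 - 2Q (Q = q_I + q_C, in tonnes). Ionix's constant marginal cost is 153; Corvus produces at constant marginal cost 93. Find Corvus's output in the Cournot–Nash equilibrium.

48

Ionix's profit: π_I = (321 - 2Q)q_I - (153q_I). Setting ∂π_I/∂q_I = 0: 168 - 4q_I - 2(q_C) = 0.
Corvus's profit: π_C = (321 - 2Q)q_C - (93q_C). Setting ∂π_C/∂q_C = 0: 228 - 4q_C - 2(q_I) = 0.
So q_I = (168 - 2q_C)/4 and q_C = (228 - 2q_I)/4.
Substituting one into the other gives q_I = 18 and q_C = 48.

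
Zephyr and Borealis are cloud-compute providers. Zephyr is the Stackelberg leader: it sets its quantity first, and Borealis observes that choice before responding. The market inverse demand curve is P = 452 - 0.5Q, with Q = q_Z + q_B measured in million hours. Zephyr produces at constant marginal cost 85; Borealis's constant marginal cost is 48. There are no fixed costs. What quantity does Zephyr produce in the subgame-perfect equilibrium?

330

Solve by backward induction. Given q_Z, the follower Borealis maximises π_B = (452 - (1/2)q_Z - (1/2)q_B)q_B - 48q_B.
Follower FOC: 404 - (1/2)q_Z - q_B = 0, so q_B(q_Z) = (404 - (1/2)q_Z).
Zephyr substitutes q_B(q_Z) into its own profit: π_Z = q_Z(452 - (1/2)q_Z - (404 - (1/2)q_Z)/2) - 85q_Z = (250 - (1/4)q_Z)q_Z - 85q_Z.
Leader FOC: 165 - (1/2)q_Z = 0, so q_Z = 330.
Then q_B = (404 - (1/2)·330) = 239.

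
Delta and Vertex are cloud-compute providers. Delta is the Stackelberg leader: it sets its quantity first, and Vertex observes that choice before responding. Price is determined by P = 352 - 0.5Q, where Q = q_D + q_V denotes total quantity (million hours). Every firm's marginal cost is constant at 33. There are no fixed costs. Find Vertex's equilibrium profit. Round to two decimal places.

12720.13

The follower Vertex best-responds to any q_D: π_V = (352 - 0.5Q)q_V - 33q_V.
Setting the follower's marginal profit to zero, 319 - (1/2)q_D - q_V = 0, i.e. q_V = (319 - (1/2)q_D).
The leader anticipates this reaction. Substituting into P = 352 - 0.5Q gives P = 385/2 - (1/4)q_D, so π_D = (385/2 - (1/4)q_D)q_D - 33q_D.
Maximising: ∂π_D/∂q_D = 319/2 - (1/2)q_D = 0, giving q_D = 319.
Then q_V = (319 - (1/2)·319) = 319/2.
Price P = 352 - (1/2)·(957/2) = 451/4.
Vertex's profit: (451/4 - 33)·(319/2) = 12720.1250.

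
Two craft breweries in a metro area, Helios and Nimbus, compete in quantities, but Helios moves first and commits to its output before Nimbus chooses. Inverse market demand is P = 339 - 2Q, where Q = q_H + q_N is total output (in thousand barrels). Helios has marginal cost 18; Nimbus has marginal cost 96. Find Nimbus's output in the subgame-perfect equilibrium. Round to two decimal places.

10.88

The follower Nimbus best-responds to any q_H: π_N = (339 - 2Q)q_N - 96q_N.
∂π_N/∂q_N = 243 - 2q_H - 4q_N = 0 gives the reaction function q_N = (243 - 2q_H)/4.
The leader anticipates this reaction. Substituting into P = 339 - 2Q gives P = 435/2 - q_H, so π_H = (435/2 - q_H)q_H - 18q_H.
Maximising: ∂π_H/∂q_H = 399/2 - 2q_H = 0, giving q_H = 399/4.
Then q_N = (243 - 2·(399/4))/4 = 87/8.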